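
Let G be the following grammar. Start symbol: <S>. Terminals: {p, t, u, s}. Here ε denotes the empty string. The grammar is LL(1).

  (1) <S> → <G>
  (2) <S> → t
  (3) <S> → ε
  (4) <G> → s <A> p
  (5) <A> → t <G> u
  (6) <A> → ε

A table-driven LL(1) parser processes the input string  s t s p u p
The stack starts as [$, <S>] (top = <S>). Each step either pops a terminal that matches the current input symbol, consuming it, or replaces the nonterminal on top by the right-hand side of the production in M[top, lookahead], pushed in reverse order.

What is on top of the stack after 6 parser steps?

     Stack        Input          Action
  1  $ <S>        s t s p u p $  expand <S> → <G>
  2  $ <G>        s t s p u p $  expand <G> → s <A> p
  3  $ p <A> s    s t s p u p $  match s
  4  $ p <A>      t s p u p $    expand <A> → t <G> u
  5  $ p u <G> t  t s p u p $    match t
  6  $ p u <G>    s p u p $      expand <G> → s <A> p
Stack after step 6: $ p u p <A> s (top = s).

s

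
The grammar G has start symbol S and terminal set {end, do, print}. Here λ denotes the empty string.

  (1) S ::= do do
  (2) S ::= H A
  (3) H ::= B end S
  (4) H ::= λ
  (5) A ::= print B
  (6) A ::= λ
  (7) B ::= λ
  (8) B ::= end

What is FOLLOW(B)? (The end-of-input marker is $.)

{$, end, print}

FIRST(A) = {λ, print}
FIRST(B) = {λ, end}
FIRST(H) = {λ, end}  (via B end S)
FIRST(S) = {λ, do, end, print}  (via H A)
FOLLOW(S) includes $ since S is the start symbol.
FOLLOW(S): in H::=B end S, the suffix after S is empty, so FOLLOW(S) ⊇ FOLLOW(H) = {$, print}. Thus FOLLOW(S) = {$, print}.
FOLLOW(H): in S::=H A, H is followed by A with FIRST {λ, print}; in S::=H A, the suffix after H is nullable, so FOLLOW(H) ⊇ FOLLOW(S) = {$, print}. Thus FOLLOW(H) = {$, print}.
FOLLOW(A): in S::=H A, the suffix after A is empty, so FOLLOW(A) ⊇ FOLLOW(S) = {$, print}. Thus FOLLOW(A) = {$, print}.
FOLLOW(B): in H::=B end S, B is followed by end S with FIRST {end}; in A::=print B, the suffix after B is empty, so FOLLOW(B) ⊇ FOLLOW(A) = {$, print}. Thus FOLLOW(B) = {$, end, print}.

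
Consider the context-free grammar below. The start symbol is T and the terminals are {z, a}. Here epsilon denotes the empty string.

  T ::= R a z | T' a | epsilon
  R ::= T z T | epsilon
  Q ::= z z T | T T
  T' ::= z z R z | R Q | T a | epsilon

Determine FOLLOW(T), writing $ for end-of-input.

{$, a, z}

FIRST(T): from T::=R a z we get {a, z}; from T::=T' a we get {a, z}; from T::=epsilon we get {epsilon}. So FIRST(T) = {epsilon, a, z}.
FIRST(R): from R::=T z T we get {a, z}; from R::=epsilon we get {epsilon}. So FIRST(R) = {epsilon, a, z}.
FIRST(Q): from Q::=z z T we get {z}; from Q::=T T we get {epsilon, a, z}. So FIRST(Q) = {epsilon, a, z}.
FIRST(T'): from T'::=z z R z we get {z}; from T'::=R Q we get {epsilon, a, z}; from T'::=T a we get {a, z}; from T'::=epsilon we get {epsilon}. So FIRST(T') = {epsilon, a, z}.
FOLLOW(T) includes $ since T is the start symbol.
FOLLOW(T'): in T::=T' a, T' is followed by a with FIRST {a}. Thus FOLLOW(T') = {a}.
FOLLOW(R): in T::=R a z, R is followed by a z with FIRST {a}; in T'::=z z R z, R is followed by z with FIRST {z}; in T'::=R Q, R is followed by Q with FIRST {epsilon, a, z}; in T'::=R Q, the suffix after R is nullable, so FOLLOW(R) ⊇ FOLLOW(T') = {a}. Thus FOLLOW(R) = {a, z}.
FOLLOW(Q): in T'::=R Q, the suffix after Q is empty, so FOLLOW(Q) ⊇ FOLLOW(T') = {a}. Thus FOLLOW(Q) = {a}.
FOLLOW(T): in R::=T z T (occurrence 1), T is followed by z T with FIRST {z}; in R::=T z T (occurrence 2), the suffix after T is empty, so FOLLOW(T) ⊇ FOLLOW(R) = {a, z}; in Q::=z z T, the suffix after T is empty, so FOLLOW(T) ⊇ FOLLOW(Q) = {a}; in Q::=T T (occurrence 1), T is followed by T with FIRST {epsilon, a, z}; in Q::=T T (occurrence 1), the suffix after T is nullable, so FOLLOW(T) ⊇ FOLLOW(Q) = {a}; in Q::=T T (occurrence 2), the suffix after T is empty, so FOLLOW(T) ⊇ FOLLOW(Q) = {a}; in T'::=T a, T is followed by a with FIRST {a}. Thus FOLLOW(T) = {$, a, z}.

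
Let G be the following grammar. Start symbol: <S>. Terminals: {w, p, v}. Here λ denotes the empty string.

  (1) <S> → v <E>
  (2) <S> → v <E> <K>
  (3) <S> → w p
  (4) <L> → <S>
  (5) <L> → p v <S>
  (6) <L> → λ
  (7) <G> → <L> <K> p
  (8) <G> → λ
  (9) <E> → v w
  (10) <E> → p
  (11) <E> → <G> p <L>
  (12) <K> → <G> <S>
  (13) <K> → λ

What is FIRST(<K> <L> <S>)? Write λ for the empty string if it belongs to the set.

{p, v, w}

FIRST(<S>): from <S>→v <E> we get {v}; from <S>→v <E> <K> we get {v}; from <S>→w p we get {w}. So FIRST(<S>) = {v, w}.
FIRST(<L>): from <L>→<S> we get {v, w}; from <L>→p v <S> we get {p}; from <L>→λ we get {λ}. So FIRST(<L>) = {λ, p, v, w}.
FIRST(<G>): from <G>→<L> <K> p we get {p, v, w}; from <G>→λ we get {λ}. So FIRST(<G>) = {λ, p, v, w}.
FIRST(<E>): from <E>→v w we get {v}; from <E>→p we get {p}; from <E>→<G> p <L> we get {p, v, w}. So FIRST(<E>) = {p, v, w}.
FIRST(<K>): from <K>→<G> <S> we get {p, v, w}; from <K>→λ we get {λ}. So FIRST(<K>) = {λ, p, v, w}.
FIRST(<K> <L> <S>): take FIRST of each symbol in turn, carrying on past any symbol whose FIRST contains λ; result {p, v, w}.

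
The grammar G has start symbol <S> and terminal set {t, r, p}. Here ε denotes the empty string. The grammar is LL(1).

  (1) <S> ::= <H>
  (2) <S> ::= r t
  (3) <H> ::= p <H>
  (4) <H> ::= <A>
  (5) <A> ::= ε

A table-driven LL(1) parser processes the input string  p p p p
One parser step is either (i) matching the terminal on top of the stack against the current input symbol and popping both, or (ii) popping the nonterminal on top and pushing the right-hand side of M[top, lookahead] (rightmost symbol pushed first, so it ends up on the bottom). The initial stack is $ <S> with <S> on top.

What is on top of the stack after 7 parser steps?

     Stack    Input      Action
  1  $ <S>    p p p p $  expand <S> ::= <H>
  2  $ <H>    p p p p $  expand <H> ::= p <H>
  3  $ <H> p  p p p p $  match p
  4  $ <H>    p p p $    expand <H> ::= p <H>
  5  $ <H> p  p p p $    match p
  6  $ <H>    p p $      expand <H> ::= p <H>
  7  $ <H> p  p p $      match p
Stack after step 7: $ <H> (top = <H>).

<H>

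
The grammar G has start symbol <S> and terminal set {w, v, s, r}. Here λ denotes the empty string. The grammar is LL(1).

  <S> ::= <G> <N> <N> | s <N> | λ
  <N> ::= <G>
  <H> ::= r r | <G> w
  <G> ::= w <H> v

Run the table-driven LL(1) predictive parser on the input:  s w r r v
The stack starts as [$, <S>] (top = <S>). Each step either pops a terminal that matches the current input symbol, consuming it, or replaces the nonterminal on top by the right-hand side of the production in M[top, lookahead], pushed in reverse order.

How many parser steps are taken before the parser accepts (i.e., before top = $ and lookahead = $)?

step 1: stack=$ <S>  input=s w r r v $  — expand <S> ::= s <N>
step 2: stack=$ <N> s  input=s w r r v $  — match s
step 3: stack=$ <N>  input=w r r v $  — expand <N> ::= <G>
step 4: stack=$ <G>  input=w r r v $  — expand <G> ::= w <H> v
step 5: stack=$ v <H> w  input=w r r v $  — match w
step 6: stack=$ v <H>  input=r r v $  — expand <H> ::= r r
step 7: stack=$ v r r  input=r r v $  — match r
step 8: stack=$ v r  input=r v $  — match r
step 9: stack=$ v  input=v $  — match v
Accept reached after 9 steps.

9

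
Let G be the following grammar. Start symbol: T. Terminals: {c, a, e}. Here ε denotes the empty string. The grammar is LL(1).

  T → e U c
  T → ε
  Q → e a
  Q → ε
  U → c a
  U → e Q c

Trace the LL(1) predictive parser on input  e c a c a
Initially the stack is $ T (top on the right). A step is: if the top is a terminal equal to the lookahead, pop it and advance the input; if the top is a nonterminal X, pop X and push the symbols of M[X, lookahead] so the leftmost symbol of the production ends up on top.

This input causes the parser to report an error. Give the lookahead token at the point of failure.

     Stack    Input        Action
  1  $ T      e c a c a $  expand T → e U c
  2  $ c U e  e c a c a $  match e
  3  $ c U    c a c a $    expand U → c a
  4  $ c a c  c a c a $    match c
  5  $ c a    a c a $      match a
  6  $ c      c a $        match c
  7  $        a $          error: stack empty but input remains

a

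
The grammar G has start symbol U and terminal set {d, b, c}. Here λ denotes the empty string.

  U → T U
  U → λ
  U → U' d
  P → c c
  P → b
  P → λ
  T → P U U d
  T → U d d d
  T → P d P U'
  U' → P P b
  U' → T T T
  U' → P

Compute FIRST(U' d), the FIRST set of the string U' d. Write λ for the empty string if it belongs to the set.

FIRST(P): from P→c c we get {c}; from P→b we get {b}; from P→λ we get {λ}. So FIRST(P) = {λ, b, c}.
FIRST(U): from U→T U we get {b, c, d}; from U→λ we get {λ}; from U→U' d we get {b, c, d}. So FIRST(U) = {λ, b, c, d}.
FIRST(T): from T→P U U d we get {b, c, d}; from T→U d d d we get {b, c, d}; from T→P d P U' we get {b, c, d}. So FIRST(T) = {b, c, d}.
FIRST(U'): from U'→P P b we get {b, c}; from U'→T T T we get {b, c, d}; from U'→P we get {λ, b, c}. So FIRST(U') = {λ, b, c, d}.
FIRST(U' d): take FIRST of each symbol in turn, carrying on past any symbol whose FIRST contains λ; result {b, c, d}.

{b, c, d}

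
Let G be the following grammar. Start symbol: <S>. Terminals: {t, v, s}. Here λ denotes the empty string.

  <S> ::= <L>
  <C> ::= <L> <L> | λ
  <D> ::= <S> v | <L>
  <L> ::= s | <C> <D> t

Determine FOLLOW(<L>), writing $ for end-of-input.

FIRST(<S>): from <S>::=<L> we get {s}. So FIRST(<S>) = {s}.
FIRST(<C>): from <C>::=<L> <L> we get {s}; from <C>::=λ we get {λ}. So FIRST(<C>) = {λ, s}.
FIRST(<D>): from <D>::=<S> v we get {s}; from <D>::=<L> we get {s}. So FIRST(<D>) = {s}.
FIRST(<L>): from <L>::=s we get {s}; from <L>::=<C> <D> t we get {s}. So FIRST(<L>) = {s}.
FOLLOW(<S>) includes $ since <S> is the start symbol.
FOLLOW(<S>): in <D>::=<S> v, <S> is followed by v with FIRST {v}. Thus FOLLOW(<S>) = {$, v}.
FOLLOW(<C>): in <L>::=<C> <D> t, <C> is followed by <D> t with FIRST {s}. Thus FOLLOW(<C>) = {s}.
FOLLOW(<D>): in <L>::=<C> <D> t, <D> is followed by t with FIRST {t}. Thus FOLLOW(<D>) = {t}.
FOLLOW(<L>): in <S>::=<L>, the suffix after <L> is empty, so FOLLOW(<L>) ⊇ FOLLOW(<S>) = {$, v}; in <C>::=<L> <L> (occurrence 1), <L> is followed by <L> with FIRST {s}; in <C>::=<L> <L> (occurrence 2), the suffix after <L> is empty, so FOLLOW(<L>) ⊇ FOLLOW(<C>) = {s}; in <D>::=<L>, the suffix after <L> is empty, so FOLLOW(<L>) ⊇ FOLLOW(<D>) = {t}. Thus FOLLOW(<L>) = {$, s, t, v}.

{$, s, t, v}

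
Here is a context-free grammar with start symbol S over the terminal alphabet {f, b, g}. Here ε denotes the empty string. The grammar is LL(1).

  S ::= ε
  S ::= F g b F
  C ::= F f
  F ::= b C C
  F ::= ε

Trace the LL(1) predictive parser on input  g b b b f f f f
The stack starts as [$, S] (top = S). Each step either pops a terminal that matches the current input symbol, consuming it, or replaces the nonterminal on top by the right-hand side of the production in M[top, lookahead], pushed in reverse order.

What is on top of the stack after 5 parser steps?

b

     Stack      Input              Action
  1  $ S        g b b b f f f f $  expand S ::= F g b F
  2  $ F b g F  g b b b f f f f $  expand F ::= ε
  3  $ F b g    g b b b f f f f $  match g
  4  $ F b      b b b f f f f $    match b
  5  $ F        b b f f f f $      expand F ::= b C C
Stack after step 5: $ C C b (top = b).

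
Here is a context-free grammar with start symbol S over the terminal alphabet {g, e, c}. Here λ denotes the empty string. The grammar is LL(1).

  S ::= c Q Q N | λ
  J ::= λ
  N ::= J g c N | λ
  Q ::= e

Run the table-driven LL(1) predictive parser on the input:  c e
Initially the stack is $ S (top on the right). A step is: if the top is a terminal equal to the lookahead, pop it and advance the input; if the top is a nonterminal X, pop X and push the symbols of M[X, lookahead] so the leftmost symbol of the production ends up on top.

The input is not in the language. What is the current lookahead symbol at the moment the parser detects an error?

step 1: stack=$ S  input=c e $  — expand S ::= c Q Q N
step 2: stack=$ N Q Q c  input=c e $  — match c
step 3: stack=$ N Q Q  input=e $  — expand Q ::= e
step 4: stack=$ N Q e  input=e $  — match e
step 5: stack=$ N Q  input=$  — error: M[Q, $] is empty

$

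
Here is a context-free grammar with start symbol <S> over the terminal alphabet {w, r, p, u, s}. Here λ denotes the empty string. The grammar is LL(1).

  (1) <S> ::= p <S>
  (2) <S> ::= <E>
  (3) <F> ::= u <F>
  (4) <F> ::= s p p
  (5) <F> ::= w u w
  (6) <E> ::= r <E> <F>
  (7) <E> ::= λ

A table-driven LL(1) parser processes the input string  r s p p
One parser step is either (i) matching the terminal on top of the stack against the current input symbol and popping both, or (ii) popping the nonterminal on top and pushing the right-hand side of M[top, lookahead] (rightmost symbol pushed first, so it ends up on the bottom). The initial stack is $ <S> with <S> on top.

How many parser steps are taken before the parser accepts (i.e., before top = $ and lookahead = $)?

8

     Stack        Input      Action
  1  $ <S>        r s p p $  expand <S> ::= <E>
  2  $ <E>        r s p p $  expand <E> ::= r <E> <F>
  3  $ <F> <E> r  r s p p $  match r
  4  $ <F> <E>    s p p $    expand <E> ::= λ
  5  $ <F>        s p p $    expand <F> ::= s p p
  6  $ p p s      s p p $    match s
  7  $ p p        p p $      match p
  8  $ p          p $        match p
Accept reached after 8 steps.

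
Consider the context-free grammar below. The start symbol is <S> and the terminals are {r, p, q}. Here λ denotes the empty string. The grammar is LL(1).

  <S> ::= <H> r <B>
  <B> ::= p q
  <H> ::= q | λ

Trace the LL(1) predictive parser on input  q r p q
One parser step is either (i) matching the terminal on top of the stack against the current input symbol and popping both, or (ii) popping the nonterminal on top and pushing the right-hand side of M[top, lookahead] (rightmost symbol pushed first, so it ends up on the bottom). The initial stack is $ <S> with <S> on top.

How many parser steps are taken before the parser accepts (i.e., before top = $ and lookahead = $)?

     Stack        Input      Action
  1  $ <S>        q r p q $  expand <S> ::= <H> r <B>
  2  $ <B> r <H>  q r p q $  expand <H> ::= q
  3  $ <B> r q    q r p q $  match q
  4  $ <B> r      r p q $    match r
  5  $ <B>        p q $      expand <B> ::= p q
  6  $ q p        p q $      match p
  7  $ q          q $        match q
Accept reached after 7 steps.

7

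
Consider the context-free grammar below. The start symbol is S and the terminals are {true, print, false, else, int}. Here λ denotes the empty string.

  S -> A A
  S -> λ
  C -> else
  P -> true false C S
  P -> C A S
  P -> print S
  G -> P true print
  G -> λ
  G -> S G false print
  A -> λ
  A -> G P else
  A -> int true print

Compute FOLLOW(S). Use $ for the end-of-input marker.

{$, else, false, int, print, true}

FIRST(C): from C->else we get {else}. So FIRST(C) = {else}.
FIRST(P): from P->true false C S we get {true}; from P->C A S we get {else}; from P->print S we get {print}. So FIRST(P) = {else, print, true}.
FIRST(S): from S->A A we get {λ, else, false, int, print, true}; from S->λ we get {λ}. So FIRST(S) = {λ, else, false, int, print, true}.
FIRST(G): from G->P true print we get {else, print, true}; from G->λ we get {λ}; from G->S G false print we get {else, false, int, print, true}. So FIRST(G) = {λ, else, false, int, print, true}.
FIRST(A): from A->λ we get {λ}; from A->G P else we get {else, false, int, print, true}; from A->int true print we get {int}. So FIRST(A) = {λ, else, false, int, print, true}.
FOLLOW(S) includes $ since S is the start symbol.
FOLLOW(P): in G->P true print, P is followed by true print with FIRST {true}; in A->G P else, P is followed by else with FIRST {else}. Thus FOLLOW(P) = {else, true}.
FOLLOW(S): in P->true false C S, the suffix after S is empty, so FOLLOW(S) ⊇ FOLLOW(P) = {else, true}; in P->C A S, the suffix after S is empty, so FOLLOW(S) ⊇ FOLLOW(P) = {else, true}; in P->print S, the suffix after S is empty, so FOLLOW(S) ⊇ FOLLOW(P) = {else, true}; in G->S G false print, S is followed by G false print with FIRST {else, false, int, print, true}. Thus FOLLOW(S) = {$, else, false, int, print, true}.
FOLLOW(C): in P->true false C S, C is followed by S with FIRST {λ, else, false, int, print, true}; in P->true false C S, the suffix after C is nullable, so FOLLOW(C) ⊇ FOLLOW(P) = {else, true}; in P->C A S, C is followed by A S with FIRST {λ, else, false, int, print, true}; in P->C A S, the suffix after C is nullable, so FOLLOW(C) ⊇ FOLLOW(P) = {else, true}. Thus FOLLOW(C) = {else, false, int, print, true}.
FOLLOW(G): in G->S G false print, G is followed by false print with FIRST {false}; in A->G P else, G is followed by P else with FIRST {else, print, true}. Thus FOLLOW(G) = {else, false, print, true}.
FOLLOW(A): in S->A A (occurrence 1), A is followed by A with FIRST {λ, else, false, int, print, true}; in S->A A (occurrence 1), the suffix after A is nullable, so FOLLOW(A) ⊇ FOLLOW(S) = {$, else, false, int, print, true}; in S->A A (occurrence 2), the suffix after A is empty, so FOLLOW(A) ⊇ FOLLOW(S) = {$, else, false, int, print, true}; in P->C A S, A is followed by S with FIRST {λ, else, false, int, print, true}; in P->C A S, the suffix after A is nullable, so FOLLOW(A) ⊇ FOLLOW(P) = {else, true}. Thus FOLLOW(A) = {$, else, false, int, print, true}.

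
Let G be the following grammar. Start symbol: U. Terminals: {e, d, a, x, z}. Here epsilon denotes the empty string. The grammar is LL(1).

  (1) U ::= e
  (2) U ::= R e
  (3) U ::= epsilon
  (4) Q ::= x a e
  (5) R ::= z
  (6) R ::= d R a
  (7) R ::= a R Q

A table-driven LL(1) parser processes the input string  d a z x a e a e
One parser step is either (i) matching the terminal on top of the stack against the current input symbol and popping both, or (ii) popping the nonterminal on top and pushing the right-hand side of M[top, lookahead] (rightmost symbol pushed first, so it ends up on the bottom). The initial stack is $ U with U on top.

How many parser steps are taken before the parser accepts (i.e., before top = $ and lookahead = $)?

13

step 1: stack=$ U  input=d a z x a e a e $  — expand U ::= R e
step 2: stack=$ e R  input=d a z x a e a e $  — expand R ::= d R a
step 3: stack=$ e a R d  input=d a z x a e a e $  — match d
step 4: stack=$ e a R  input=a z x a e a e $  — expand R ::= a R Q
step 5: stack=$ e a Q R a  input=a z x a e a e $  — match a
step 6: stack=$ e a Q R  input=z x a e a e $  — expand R ::= z
step 7: stack=$ e a Q z  input=z x a e a e $  — match z
step 8: stack=$ e a Q  input=x a e a e $  — expand Q ::= x a e
step 9: stack=$ e a e a x  input=x a e a e $  — match x
step 10: stack=$ e a e a  input=a e a e $  — match a
step 11: stack=$ e a e  input=e a e $  — match e
step 12: stack=$ e a  input=a e $  — match a
step 13: stack=$ e  input=e $  — match e
Accept reached after 13 steps.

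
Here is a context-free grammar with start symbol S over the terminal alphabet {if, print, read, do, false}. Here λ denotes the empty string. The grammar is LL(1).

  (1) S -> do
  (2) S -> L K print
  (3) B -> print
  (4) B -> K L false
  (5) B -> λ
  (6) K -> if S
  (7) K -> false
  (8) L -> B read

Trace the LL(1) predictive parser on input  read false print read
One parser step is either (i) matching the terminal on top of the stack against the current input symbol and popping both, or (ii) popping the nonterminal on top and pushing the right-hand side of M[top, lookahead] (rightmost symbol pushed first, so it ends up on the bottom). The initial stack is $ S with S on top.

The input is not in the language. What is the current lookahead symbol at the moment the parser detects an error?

read

step 1: stack=$ S  input=read false print read $  — expand S -> L K print
step 2: stack=$ print K L  input=read false print read $  — expand L -> B read
step 3: stack=$ print K read B  input=read false print read $  — expand B -> λ
step 4: stack=$ print K read  input=read false print read $  — match read
step 5: stack=$ print K  input=false print read $  — expand K -> false
step 6: stack=$ print false  input=false print read $  — match false
step 7: stack=$ print  input=print read $  — match print
step 8: stack=$  input=read $  — error: stack empty but input remains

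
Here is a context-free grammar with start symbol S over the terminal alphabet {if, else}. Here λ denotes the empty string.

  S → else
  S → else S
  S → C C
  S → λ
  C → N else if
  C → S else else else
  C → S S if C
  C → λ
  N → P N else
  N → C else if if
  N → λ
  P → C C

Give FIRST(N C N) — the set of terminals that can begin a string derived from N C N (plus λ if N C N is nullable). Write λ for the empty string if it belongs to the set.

FIRST(S) = {λ, else, if}  (via C C)
FIRST(C) = {λ, else, if}  (via N else if, S else else else, S S if C)
FIRST(P) = {λ, else, if}  (via C C)
FIRST(N) = {λ, else, if}  (via P N else, C else if if)
FIRST(N C N): take FIRST of each symbol in turn, carrying on past any symbol whose FIRST contains λ; result {λ, else, if}.

{λ, else, if}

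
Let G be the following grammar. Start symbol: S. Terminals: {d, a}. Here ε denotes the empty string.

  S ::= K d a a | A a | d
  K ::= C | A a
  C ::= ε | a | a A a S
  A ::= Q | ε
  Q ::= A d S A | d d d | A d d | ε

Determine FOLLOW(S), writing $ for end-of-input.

FIRST(C): from C::=ε we get {ε}; from C::=a we get {a}; from C::=a A a S we get {a}. So FIRST(C) = {ε, a}.
FIRST(S): from S::=K d a a we get {a, d}; from S::=A a we get {a, d}; from S::=d we get {d}. So FIRST(S) = {a, d}.
FIRST(K): from K::=C we get {ε, a}; from K::=A a we get {a, d}. So FIRST(K) = {ε, a, d}.
FIRST(A): from A::=Q we get {ε, d}; from A::=ε we get {ε}. So FIRST(A) = {ε, d}.
FIRST(Q): from Q::=A d S A we get {d}; from Q::=d d d we get {d}; from Q::=A d d we get {d}; from Q::=ε we get {ε}. So FIRST(Q) = {ε, d}.
FOLLOW(S) includes $ since S is the start symbol.
FOLLOW(K): in S::=K d a a, K is followed by d a a with FIRST {d}. Thus FOLLOW(K) = {d}.
FOLLOW(C): in K::=C, the suffix after C is empty, so FOLLOW(C) ⊇ FOLLOW(K) = {d}. Thus FOLLOW(C) = {d}.
FOLLOW(S): in C::=a A a S, the suffix after S is empty, so FOLLOW(S) ⊇ FOLLOW(C) = {d}; in Q::=A d S A, S is followed by A with FIRST {ε, d}; in Q::=A d S A, the suffix after S is nullable, so FOLLOW(S) ⊇ FOLLOW(Q) = {a, d}. Thus FOLLOW(S) = {$, a, d}.
FOLLOW(A): in S::=A a, A is followed by a with FIRST {a}; in K::=A a, A is followed by a with FIRST {a}; in C::=a A a S, A is followed by a S with FIRST {a}; in Q::=A d S A (occurrence 1), A is followed by d S A with FIRST {d}; in Q::=A d S A (occurrence 2), the suffix after A is empty, so FOLLOW(A) ⊇ FOLLOW(Q) = {a, d}; in Q::=A d d, A is followed by d d with FIRST {d}. Thus FOLLOW(A) = {a, d}.
FOLLOW(Q): in A::=Q, the suffix after Q is empty, so FOLLOW(Q) ⊇ FOLLOW(A) = {a, d}. Thus FOLLOW(Q) = {a, d}.

{$, a, d}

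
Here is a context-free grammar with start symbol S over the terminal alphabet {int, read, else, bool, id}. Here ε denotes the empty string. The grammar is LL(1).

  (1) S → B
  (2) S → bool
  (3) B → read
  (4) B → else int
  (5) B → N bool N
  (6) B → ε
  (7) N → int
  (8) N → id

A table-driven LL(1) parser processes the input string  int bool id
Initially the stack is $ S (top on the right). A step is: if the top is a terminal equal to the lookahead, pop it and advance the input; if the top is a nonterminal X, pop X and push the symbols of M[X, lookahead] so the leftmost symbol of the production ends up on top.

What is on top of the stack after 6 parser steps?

id

step 1: stack=$ S  input=int bool id $  — expand S → B
step 2: stack=$ B  input=int bool id $  — expand B → N bool N
step 3: stack=$ N bool N  input=int bool id $  — expand N → int
step 4: stack=$ N bool int  input=int bool id $  — match int
step 5: stack=$ N bool  input=bool id $  — match bool
step 6: stack=$ N  input=id $  — expand N → id
Stack after step 6: $ id (top = id).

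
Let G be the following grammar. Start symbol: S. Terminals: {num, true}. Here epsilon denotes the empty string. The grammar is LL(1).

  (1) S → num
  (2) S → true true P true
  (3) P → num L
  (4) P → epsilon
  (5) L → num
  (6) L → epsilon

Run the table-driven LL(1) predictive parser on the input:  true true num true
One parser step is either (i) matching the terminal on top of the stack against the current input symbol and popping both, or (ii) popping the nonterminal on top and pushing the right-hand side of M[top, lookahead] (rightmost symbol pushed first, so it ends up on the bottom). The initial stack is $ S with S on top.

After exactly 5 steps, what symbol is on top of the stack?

step 1: stack=$ S  input=true true num true $  — expand S → true true P true
step 2: stack=$ true P true true  input=true true num true $  — match true
step 3: stack=$ true P true  input=true num true $  — match true
step 4: stack=$ true P  input=num true $  — expand P → num L
step 5: stack=$ true L num  input=num true $  — match num
Stack after step 5: $ true L (top = L).

L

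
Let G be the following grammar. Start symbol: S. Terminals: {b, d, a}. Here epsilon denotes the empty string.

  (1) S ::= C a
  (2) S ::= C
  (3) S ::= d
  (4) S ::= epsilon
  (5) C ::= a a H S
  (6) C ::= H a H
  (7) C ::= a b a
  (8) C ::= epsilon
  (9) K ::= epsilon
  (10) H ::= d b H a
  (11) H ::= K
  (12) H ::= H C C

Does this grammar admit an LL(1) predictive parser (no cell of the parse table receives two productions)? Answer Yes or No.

FIRST(S) = {epsilon, a, d}
FIRST(C) = {epsilon, a, d}
FIRST(K) = {epsilon}
FIRST(H) = {epsilon, a, d}
FOLLOW(S) = {$, a, d}
FOLLOW(C) = {$, a, d}
FOLLOW(K) = {$, a, d}
FOLLOW(H) = {$, a, d}
Cell M[C, a] receives both C ::= a a H S and C ::= H a H and C ::= a b a and C ::= epsilon — the grammar is not LL(1).

No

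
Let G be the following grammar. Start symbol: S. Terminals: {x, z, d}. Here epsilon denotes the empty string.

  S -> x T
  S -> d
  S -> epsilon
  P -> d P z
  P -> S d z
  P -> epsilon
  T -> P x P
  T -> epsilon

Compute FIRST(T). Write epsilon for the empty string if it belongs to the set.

{epsilon, d, x}

FIRST(S) = {epsilon, d, x}
FIRST(P) = {epsilon, d, x}  (via S d z)
FIRST(T) = {epsilon, d, x}  (via P x P)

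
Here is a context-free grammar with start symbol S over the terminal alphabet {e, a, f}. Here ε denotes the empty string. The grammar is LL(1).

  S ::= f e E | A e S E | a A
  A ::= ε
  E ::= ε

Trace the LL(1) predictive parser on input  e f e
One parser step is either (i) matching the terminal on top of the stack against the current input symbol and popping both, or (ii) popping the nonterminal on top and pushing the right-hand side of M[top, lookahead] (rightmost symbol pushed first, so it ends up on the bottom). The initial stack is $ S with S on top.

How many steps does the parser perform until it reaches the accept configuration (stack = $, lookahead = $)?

8

step 1: stack=$ S  input=e f e $  — expand S ::= A e S E
step 2: stack=$ E S e A  input=e f e $  — expand A ::= ε
step 3: stack=$ E S e  input=e f e $  — match e
step 4: stack=$ E S  input=f e $  — expand S ::= f e E
step 5: stack=$ E E e f  input=f e $  — match f
step 6: stack=$ E E e  input=e $  — match e
step 7: stack=$ E E  input=$  — expand E ::= ε
step 8: stack=$ E  input=$  — expand E ::= ε
Accept reached after 8 steps.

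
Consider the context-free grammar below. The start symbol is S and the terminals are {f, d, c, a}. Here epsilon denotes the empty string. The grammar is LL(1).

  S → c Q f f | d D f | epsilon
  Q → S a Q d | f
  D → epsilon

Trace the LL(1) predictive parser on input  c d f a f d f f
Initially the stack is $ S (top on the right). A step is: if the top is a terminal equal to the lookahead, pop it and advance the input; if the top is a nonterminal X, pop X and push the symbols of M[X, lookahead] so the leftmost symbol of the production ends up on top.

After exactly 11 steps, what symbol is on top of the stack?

f

step 1: stack=$ S  input=c d f a f d f f $  — expand S → c Q f f
step 2: stack=$ f f Q c  input=c d f a f d f f $  — match c
step 3: stack=$ f f Q  input=d f a f d f f $  — expand Q → S a Q d
step 4: stack=$ f f d Q a S  input=d f a f d f f $  — expand S → d D f
step 5: stack=$ f f d Q a f D d  input=d f a f d f f $  — match d
step 6: stack=$ f f d Q a f D  input=f a f d f f $  — expand D → epsilon
step 7: stack=$ f f d Q a f  input=f a f d f f $  — match f
step 8: stack=$ f f d Q a  input=a f d f f $  — match a
step 9: stack=$ f f d Q  input=f d f f $  — expand Q → f
step 10: stack=$ f f d f  input=f d f f $  — match f
step 11: stack=$ f f d  input=d f f $  — match d
Stack after step 11: $ f f (top = f).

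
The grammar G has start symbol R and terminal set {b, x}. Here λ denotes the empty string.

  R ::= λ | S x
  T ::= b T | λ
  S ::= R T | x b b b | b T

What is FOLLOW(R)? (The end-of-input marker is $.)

FIRST(T) = {λ, b}
FIRST(R) = {λ, b, x}  (via S x)
FIRST(S) = {λ, b, x}  (via R T)
FOLLOW(R) includes $ since R is the start symbol.
FOLLOW(S): in R::=S x, S is followed by x with FIRST {x}. Thus FOLLOW(S) = {x}.
FOLLOW(R): in S::=R T, R is followed by T with FIRST {λ, b}; in S::=R T, the suffix after R is nullable, so FOLLOW(R) ⊇ FOLLOW(S) = {x}. Thus FOLLOW(R) = {$, b, x}.
FOLLOW(T): in T::=b T, the suffix after T is empty (adds nothing new); in S::=R T, the suffix after T is empty, so FOLLOW(T) ⊇ FOLLOW(S) = {x}; in S::=b T, the suffix after T is empty, so FOLLOW(T) ⊇ FOLLOW(S) = {x}. Thus FOLLOW(T) = {x}.

{$, b, x}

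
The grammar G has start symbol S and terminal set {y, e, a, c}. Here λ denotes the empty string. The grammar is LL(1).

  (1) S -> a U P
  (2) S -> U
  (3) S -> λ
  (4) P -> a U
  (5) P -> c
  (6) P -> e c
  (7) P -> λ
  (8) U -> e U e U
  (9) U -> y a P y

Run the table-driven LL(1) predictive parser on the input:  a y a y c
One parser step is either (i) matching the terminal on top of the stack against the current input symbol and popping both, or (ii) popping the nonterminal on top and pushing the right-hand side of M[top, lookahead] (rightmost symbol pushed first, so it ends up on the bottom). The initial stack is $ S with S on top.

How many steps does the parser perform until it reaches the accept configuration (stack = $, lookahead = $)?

     Stack        Input        Action
  1  $ S          a y a y c $  expand S -> a U P
  2  $ P U a      a y a y c $  match a
  3  $ P U        y a y c $    expand U -> y a P y
  4  $ P y P a y  y a y c $    match y
  5  $ P y P a    a y c $      match a
  6  $ P y P      y c $        expand P -> λ
  7  $ P y        y c $        match y
  8  $ P          c $          expand P -> c
  9  $ c          c $          match c
Accept reached after 9 steps.

9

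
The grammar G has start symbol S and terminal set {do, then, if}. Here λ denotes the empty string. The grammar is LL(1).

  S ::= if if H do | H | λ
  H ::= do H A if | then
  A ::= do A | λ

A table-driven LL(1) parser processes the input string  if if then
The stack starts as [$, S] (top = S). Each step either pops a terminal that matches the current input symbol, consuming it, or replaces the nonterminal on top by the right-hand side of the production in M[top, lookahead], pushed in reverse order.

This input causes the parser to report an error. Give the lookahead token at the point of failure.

$

     Stack         Input         Action
  1  $ S           if if then $  expand S ::= if if H do
  2  $ do H if if  if if then $  match if
  3  $ do H if     if then $     match if
  4  $ do H        then $        expand H ::= then
  5  $ do then     then $        match then
  6  $ do          $             error: top is terminal do but lookahead is $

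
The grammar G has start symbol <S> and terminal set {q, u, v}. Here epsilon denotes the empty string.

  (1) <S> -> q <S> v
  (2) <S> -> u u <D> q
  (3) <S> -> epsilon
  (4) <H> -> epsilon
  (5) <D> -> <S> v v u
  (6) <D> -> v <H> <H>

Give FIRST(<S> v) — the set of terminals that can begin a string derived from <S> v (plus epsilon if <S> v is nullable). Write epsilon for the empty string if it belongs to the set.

{q, u, v}

FIRST(<S>) = {epsilon, q, u}
FIRST(<H>) = {epsilon}
FIRST(<D>) = {q, u, v}  (via <S> v v u)
FIRST(<S> v): take FIRST of each symbol in turn, carrying on past any symbol whose FIRST contains epsilon; result {q, u, v}.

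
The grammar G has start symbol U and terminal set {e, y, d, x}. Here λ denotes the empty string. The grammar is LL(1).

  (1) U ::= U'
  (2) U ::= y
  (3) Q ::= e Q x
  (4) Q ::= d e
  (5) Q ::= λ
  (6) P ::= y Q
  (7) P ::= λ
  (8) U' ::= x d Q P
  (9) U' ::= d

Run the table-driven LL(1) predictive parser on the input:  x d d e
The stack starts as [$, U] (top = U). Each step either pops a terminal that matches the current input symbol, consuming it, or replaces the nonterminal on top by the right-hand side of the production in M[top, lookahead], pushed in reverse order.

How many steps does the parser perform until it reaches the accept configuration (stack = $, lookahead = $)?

8

     Stack      Input      Action
  1  $ U        x d d e $  expand U ::= U'
  2  $ U'       x d d e $  expand U' ::= x d Q P
  3  $ P Q d x  x d d e $  match x
  4  $ P Q d    d d e $    match d
  5  $ P Q      d e $      expand Q ::= d e
  6  $ P e d    d e $      match d
  7  $ P e      e $        match e
  8  $ P        $          expand P ::= λ
Accept reached after 8 steps.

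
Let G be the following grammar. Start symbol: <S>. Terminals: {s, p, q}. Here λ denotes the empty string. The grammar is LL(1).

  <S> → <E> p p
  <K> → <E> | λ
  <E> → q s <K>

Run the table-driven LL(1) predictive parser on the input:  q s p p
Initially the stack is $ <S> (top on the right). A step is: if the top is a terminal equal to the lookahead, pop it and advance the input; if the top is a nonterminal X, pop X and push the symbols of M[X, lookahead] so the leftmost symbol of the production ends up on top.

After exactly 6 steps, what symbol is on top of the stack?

p

     Stack          Input      Action
  1  $ <S>          q s p p $  expand <S> → <E> p p
  2  $ p p <E>      q s p p $  expand <E> → q s <K>
  3  $ p p <K> s q  q s p p $  match q
  4  $ p p <K> s    s p p $    match s
  5  $ p p <K>      p p $      expand <K> → λ
  6  $ p p          p p $      match p
Stack after step 6: $ p (top = p).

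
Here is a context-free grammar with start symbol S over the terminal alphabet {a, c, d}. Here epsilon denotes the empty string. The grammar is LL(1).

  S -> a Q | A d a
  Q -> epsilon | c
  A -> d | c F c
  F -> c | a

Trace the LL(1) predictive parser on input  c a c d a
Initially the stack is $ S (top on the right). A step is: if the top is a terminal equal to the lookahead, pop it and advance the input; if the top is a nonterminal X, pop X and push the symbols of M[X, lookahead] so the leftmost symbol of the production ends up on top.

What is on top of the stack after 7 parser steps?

step 1: stack=$ S  input=c a c d a $  — expand S -> A d a
step 2: stack=$ a d A  input=c a c d a $  — expand A -> c F c
step 3: stack=$ a d c F c  input=c a c d a $  — match c
step 4: stack=$ a d c F  input=a c d a $  — expand F -> a
step 5: stack=$ a d c a  input=a c d a $  — match a
step 6: stack=$ a d c  input=c d a $  — match c
step 7: stack=$ a d  input=d a $  — match d
Stack after step 7: $ a (top = a).

a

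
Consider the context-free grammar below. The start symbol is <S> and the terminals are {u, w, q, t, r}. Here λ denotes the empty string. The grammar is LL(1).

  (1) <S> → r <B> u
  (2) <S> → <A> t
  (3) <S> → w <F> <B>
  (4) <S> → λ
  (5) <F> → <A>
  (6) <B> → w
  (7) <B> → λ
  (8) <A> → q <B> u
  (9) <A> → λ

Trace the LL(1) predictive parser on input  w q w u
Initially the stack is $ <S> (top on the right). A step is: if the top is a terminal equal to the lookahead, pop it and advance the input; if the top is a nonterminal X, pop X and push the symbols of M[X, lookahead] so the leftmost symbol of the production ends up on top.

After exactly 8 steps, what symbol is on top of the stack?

<B>

step 1: stack=$ <S>  input=w q w u $  — expand <S> → w <F> <B>
step 2: stack=$ <B> <F> w  input=w q w u $  — match w
step 3: stack=$ <B> <F>  input=q w u $  — expand <F> → <A>
step 4: stack=$ <B> <A>  input=q w u $  — expand <A> → q <B> u
step 5: stack=$ <B> u <B> q  input=q w u $  — match q
step 6: stack=$ <B> u <B>  input=w u $  — expand <B> → w
step 7: stack=$ <B> u w  input=w u $  — match w
step 8: stack=$ <B> u  input=u $  — match u
Stack after step 8: $ <B> (top = <B>).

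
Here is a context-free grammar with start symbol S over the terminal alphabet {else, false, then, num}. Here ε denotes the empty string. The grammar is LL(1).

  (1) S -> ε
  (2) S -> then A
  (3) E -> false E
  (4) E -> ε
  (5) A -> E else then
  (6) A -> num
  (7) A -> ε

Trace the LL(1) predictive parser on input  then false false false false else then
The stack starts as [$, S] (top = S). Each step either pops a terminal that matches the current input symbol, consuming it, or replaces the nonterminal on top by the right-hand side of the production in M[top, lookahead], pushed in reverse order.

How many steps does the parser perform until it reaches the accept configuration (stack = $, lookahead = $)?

step 1: stack=$ S  input=then false false false false else then $  — expand S -> then A
step 2: stack=$ A then  input=then false false false false else then $  — match then
step 3: stack=$ A  input=false false false false else then $  — expand A -> E else then
step 4: stack=$ then else E  input=false false false false else then $  — expand E -> false E
step 5: stack=$ then else E false  input=false false false false else then $  — match false
step 6: stack=$ then else E  input=false false false else then $  — expand E -> false E
step 7: stack=$ then else E false  input=false false false else then $  — match false
step 8: stack=$ then else E  input=false false else then $  — expand E -> false E
step 9: stack=$ then else E false  input=false false else then $  — match false
step 10: stack=$ then else E  input=false else then $  — expand E -> false E
step 11: stack=$ then else E false  input=false else then $  — match false
step 12: stack=$ then else E  input=else then $  — expand E -> ε
step 13: stack=$ then else  input=else then $  — match else
step 14: stack=$ then  input=then $  — match then
Accept reached after 14 steps.

14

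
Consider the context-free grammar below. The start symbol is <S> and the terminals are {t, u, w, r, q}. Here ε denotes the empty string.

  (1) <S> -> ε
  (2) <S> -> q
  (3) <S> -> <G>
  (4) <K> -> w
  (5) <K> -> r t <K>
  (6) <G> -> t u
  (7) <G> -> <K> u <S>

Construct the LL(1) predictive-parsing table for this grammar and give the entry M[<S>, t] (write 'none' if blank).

FIRST(<K>) = {r, w}
FIRST(<G>) = {r, t, w}  (via <K> u <S>)
FIRST(<S>) = {ε, q, r, t, w}  (via <G>)
FOLLOW(<S>) includes $ since <S> is the start symbol.
FOLLOW(<S>): in <G>-><K> u <S>, the suffix after <S> is empty, so FOLLOW(<S>) ⊇ FOLLOW(<G>) = {$}. Thus FOLLOW(<S>) = {$}.
FOLLOW(<G>): in <S>-><G>, the suffix after <G> is empty, so FOLLOW(<G>) ⊇ FOLLOW(<S>) = {$}. Thus FOLLOW(<G>) = {$}.
For <S> -> ε: FIRST(ε) = {ε}, so it goes in M[<S>, t] for t ∈ {}; since ε ∈ FIRST, also for every t ∈ FOLLOW(<S>) = {$}.
For <S> -> q: FIRST(q) = {q}, so it goes in M[<S>, t] for t ∈ {q}.
For <S> -> <G>: FIRST(<G>) = {r, t, w}, so it goes in M[<S>, t] for t ∈ {r, t, w}.

<S> -> <G>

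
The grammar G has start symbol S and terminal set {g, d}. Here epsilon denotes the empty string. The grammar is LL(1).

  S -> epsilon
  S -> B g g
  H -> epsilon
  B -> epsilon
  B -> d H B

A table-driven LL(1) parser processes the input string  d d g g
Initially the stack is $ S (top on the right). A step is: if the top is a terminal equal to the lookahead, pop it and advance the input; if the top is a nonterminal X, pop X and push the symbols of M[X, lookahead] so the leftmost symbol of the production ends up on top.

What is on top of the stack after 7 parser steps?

B

     Stack        Input      Action
  1  $ S          d d g g $  expand S -> B g g
  2  $ g g B      d d g g $  expand B -> d H B
  3  $ g g B H d  d d g g $  match d
  4  $ g g B H    d g g $    expand H -> epsilon
  5  $ g g B      d g g $    expand B -> d H B
  6  $ g g B H d  d g g $    match d
  7  $ g g B H    g g $      expand H -> epsilon
Stack after step 7: $ g g B (top = B).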